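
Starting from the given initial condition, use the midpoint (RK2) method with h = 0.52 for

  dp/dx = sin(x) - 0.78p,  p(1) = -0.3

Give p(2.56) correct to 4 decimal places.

Midpoint: k1 = f(x_n, p_n); k2 = f(x_n + h/2, p_n + (h/2)·k1); p_{n+1} = p_n + h·k2.
x=1.000000, p=-0.300000:
  k1 = f(1.000000, -0.300000) = 1.075471
  k2 = f(1.260000, -0.020378) = 0.967985
  p ← -0.300000 + 0.52·0.967985 = 0.203352
x=1.520000, p=0.203352:
  k1 = f(1.520000, 0.203352) = 0.840095
  k2 = f(1.780000, 0.421777) = 0.649211
  p ← 0.203352 + 0.52·0.649211 = 0.540942
x=2.040000, p=0.540942:
  k1 = f(2.040000, 0.540942) = 0.469994
  k2 = f(2.300000, 0.663140) = 0.228456
  p ← 0.540942 + 0.52·0.228456 = 0.659739
p(2.56) ≈ 0.6597

0.6597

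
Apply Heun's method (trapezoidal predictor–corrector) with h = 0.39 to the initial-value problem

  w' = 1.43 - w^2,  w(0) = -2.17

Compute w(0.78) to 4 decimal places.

Heun: k1 = f(s_n, w_n); k2 = f(s_n + h, w_n + h·k1); w_{n+1} = w_n + (h/2)·(k1 + k2).
s=0.000000, w=-2.170000:
  k1 = f(0.000000, -2.170000) = -3.278900
  k2 = f(0.390000, -3.448771) = -10.464021
  w ← -2.170000 + (0.39/2)·(-3.278900 + (-10.464021)) = -4.849870
s=0.390000, w=-4.849870:
  k1 = f(0.390000, -4.849870) = -22.091236
  k2 = f(0.780000, -13.465452) = -179.888388
  w ← -4.849870 + (0.39/2)·(-22.091236 + (-179.888388)) = -44.235896
w(0.78) ≈ -44.2359

-44.2359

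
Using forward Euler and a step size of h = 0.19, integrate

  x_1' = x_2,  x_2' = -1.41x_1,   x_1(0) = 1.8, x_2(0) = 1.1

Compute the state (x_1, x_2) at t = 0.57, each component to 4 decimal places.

2.1415, -0.4901

Euler on (x_1,x_2): x_1_{n+1} = x_1_n + h·x_1', x_2_{n+1} = x_2_n + h·x_2'.
0.000000: (1.800000, 1.100000); f=(1.100000, -2.538000) → (2.009000, 0.617780)
0.190000: (2.009000, 0.617780); f=(0.617780, -2.832690) → (2.126378, 0.079569)
0.380000: (2.126378, 0.079569); f=(0.079569, -2.998193) → (2.141496, -0.490088)
(x_1(0.57), x_2(0.57)) ≈ (2.1415, -0.4901)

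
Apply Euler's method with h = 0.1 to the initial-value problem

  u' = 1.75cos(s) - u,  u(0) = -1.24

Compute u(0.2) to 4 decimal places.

Euler: u_{n+1} = u_n + h·f(s_n, u_n).
s=0.000000, u=-1.240000: f=2.990000 → u ← -1.240000 + 0.1·2.990000 = -0.941000
s=0.100000, u=-0.941000: f=2.682257 → u ← -0.941000 + 0.1·2.682257 = -0.672774
u(0.2) ≈ -0.6728

-0.6728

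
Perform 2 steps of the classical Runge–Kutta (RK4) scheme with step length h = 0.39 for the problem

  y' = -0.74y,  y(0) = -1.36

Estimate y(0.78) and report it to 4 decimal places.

RK4: k1 = f(s_n, y_n); k2 = f(s_n + h/2, y_n + (h/2)·k1); k3 = f(s_n + h/2, y_n + (h/2)·k2); k4 = f(s_n + h, y_n + h·k3); y_{n+1} = y_n + (h/6)·(k1 + 2k2 + 2k3 + k4).
s=0.000000, y=-1.360000:
  k1 = f(0.000000, -1.360000) = 1.006400
  k2 = f(0.195000, -1.163752) = 0.861176
  k3 = f(0.195000, -1.192071) = 0.882132
  k4 = f(0.390000, -1.015968) = 0.751817
  y ← -1.360000 + (0.39/6)·(k1 + 2k2 + 2k3 + k4) = -1.019086
s=0.390000, y=-1.019086:
  k1 = f(0.390000, -1.019086) = 0.754123
  k2 = f(0.585000, -0.872032) = 0.645303
  k3 = f(0.585000, -0.893252) = 0.661006
  k4 = f(0.780000, -0.761293) = 0.563357
  y ← -1.019086 + (0.39/6)·(k1 + 2k2 + 2k3 + k4) = -0.763629
y(0.78) ≈ -0.7636

-0.7636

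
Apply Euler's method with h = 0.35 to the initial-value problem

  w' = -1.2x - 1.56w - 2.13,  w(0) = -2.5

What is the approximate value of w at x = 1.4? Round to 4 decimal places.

Euler: w_{n+1} = w_n + h·f(x_n, w_n).
x=0.000000, w=-2.500000: f=1.770000 → w ← -2.500000 + 0.35·1.770000 = -1.880500
x=0.350000, w=-1.880500: f=0.383580 → w ← -1.880500 + 0.35·0.383580 = -1.746247
x=0.700000, w=-1.746247: f=-0.245855 → w ← -1.746247 + 0.35·(-0.245855) = -1.832296
x=1.050000, w=-1.832296: f=-0.531618 → w ← -1.832296 + 0.35·(-0.531618) = -2.018362
w(1.4) ≈ -2.0184

-2.0184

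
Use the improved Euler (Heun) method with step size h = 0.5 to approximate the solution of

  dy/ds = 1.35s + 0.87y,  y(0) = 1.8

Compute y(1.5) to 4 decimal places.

Heun: k1 = f(s_n, y_n); k2 = f(s_n + h, y_n + h·k1); y_{n+1} = y_n + (h/2)·(k1 + k2).
s=0.000000, y=1.800000:
  k1 = f(0.000000, 1.800000) = 1.566000
  k2 = f(0.500000, 2.583000) = 2.922210
  y ← 1.800000 + (0.5/2)·(1.566000 + 2.922210) = 2.922052
s=0.500000, y=2.922052:
  k1 = f(0.500000, 2.922052) = 3.217186
  k2 = f(1.000000, 4.530645) = 5.291661
  y ← 2.922052 + (0.5/2)·(3.217186 + 5.291661) = 5.049264
s=1.000000, y=5.049264:
  k1 = f(1.000000, 5.049264) = 5.742860
  k2 = f(1.500000, 7.920694) = 8.916004
  y ← 5.049264 + (0.5/2)·(5.742860 + 8.916004) = 8.713980
y(1.5) ≈ 8.7140

8.7140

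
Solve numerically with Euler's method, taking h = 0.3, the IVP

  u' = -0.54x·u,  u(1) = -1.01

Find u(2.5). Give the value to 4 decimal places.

Euler: u_{n+1} = u_n + h·f(x_n, u_n).
x=1.000000, u=-1.010000: f=0.545400 → u ← -1.010000 + 0.3·0.545400 = -0.846380
x=1.300000, u=-0.846380: f=0.594159 → u ← -0.846380 + 0.3·0.594159 = -0.668132
x=1.600000, u=-0.668132: f=0.577266 → u ← -0.668132 + 0.3·0.577266 = -0.494952
x=1.900000, u=-0.494952: f=0.507821 → u ← -0.494952 + 0.3·0.507821 = -0.342606
x=2.200000, u=-0.342606: f=0.407016 → u ← -0.342606 + 0.3·0.407016 = -0.220501
u(2.5) ≈ -0.2205

-0.2205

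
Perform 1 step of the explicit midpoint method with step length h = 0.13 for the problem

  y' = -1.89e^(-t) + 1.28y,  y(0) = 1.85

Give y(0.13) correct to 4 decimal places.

1.9328

Midpoint: k1 = f(t_n, y_n); k2 = f(t_n + h/2, y_n + (h/2)·k1); y_{n+1} = y_n + h·k2.
t=0.000000, y=1.850000:
  k1 = f(0.000000, 1.850000) = 0.478000
  k2 = f(0.065000, 1.881070) = 0.636712
  y ← 1.850000 + 0.13·0.636712 = 1.932773
y(0.13) ≈ 1.9328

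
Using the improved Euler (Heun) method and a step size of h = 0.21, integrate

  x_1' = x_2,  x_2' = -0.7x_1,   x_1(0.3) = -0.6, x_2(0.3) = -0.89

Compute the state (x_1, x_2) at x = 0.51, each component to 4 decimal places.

-0.7776, -0.7881

Heun on (x_1,x_2): k1 = f(x_n, state_n); k2 = f(x_n + h, state_n + h·k1); state_{n+1} = state_n + (h/2)·(k1 + k2).
0.300000: (-0.600000, -0.890000)
  k1 = (-0.890000, 0.420000)
  predictor → (-0.786900, -0.801800)
  k2 = (-0.801800, 0.550830)
  → (-0.777639, -0.788063)
(x_1(0.51), x_2(0.51)) ≈ (-0.7776, -0.7881)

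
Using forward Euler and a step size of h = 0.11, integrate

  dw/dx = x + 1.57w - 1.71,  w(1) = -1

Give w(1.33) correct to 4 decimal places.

-1.8514

Euler: w_{n+1} = w_n + h·f(x_n, w_n).
x=1.000000, w=-1.000000: f=-2.280000 → w ← -1.000000 + 0.11·(-2.280000) = -1.250800
x=1.110000, w=-1.250800: f=-2.563756 → w ← -1.250800 + 0.11·(-2.563756) = -1.532813
x=1.220000, w=-1.532813: f=-2.896517 → w ← -1.532813 + 0.11·(-2.896517) = -1.851430
w(1.33) ≈ -1.8514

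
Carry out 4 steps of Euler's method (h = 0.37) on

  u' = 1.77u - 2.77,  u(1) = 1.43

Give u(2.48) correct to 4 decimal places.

0.5526

Euler: u_{n+1} = u_n + h·f(t_n, u_n).
t=1.000000, u=1.430000: f=-0.238900 → u ← 1.430000 + 0.37·(-0.238900) = 1.341607
t=1.370000, u=1.341607: f=-0.395356 → u ← 1.341607 + 0.37·(-0.395356) = 1.195325
t=1.740000, u=1.195325: f=-0.654274 → u ← 1.195325 + 0.37·(-0.654274) = 0.953244
t=2.110000, u=0.953244: f=-1.082758 → u ← 0.953244 + 0.37·(-1.082758) = 0.552624
u(2.48) ≈ 0.5526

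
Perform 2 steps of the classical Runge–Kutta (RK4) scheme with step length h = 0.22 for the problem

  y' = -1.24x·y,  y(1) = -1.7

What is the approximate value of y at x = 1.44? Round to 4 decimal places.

-0.8738

RK4: k1 = f(x_n, y_n); k2 = f(x_n + h/2, y_n + (h/2)·k1); k3 = f(x_n + h/2, y_n + (h/2)·k2); k4 = f(x_n + h, y_n + h·k3); y_{n+1} = y_n + (h/6)·(k1 + 2k2 + 2k3 + k4).
x=1.000000, y=-1.700000:
  k1 = f(1.000000, -1.700000) = 2.108000
  k2 = f(1.110000, -1.468120) = 2.020720
  k3 = f(1.110000, -1.477721) = 2.033935
  k4 = f(1.220000, -1.252534) = 1.894834
  y ← -1.700000 + (0.22/6)·(k1 + 2k2 + 2k3 + k4) = -1.255888
x=1.220000, y=-1.255888:
  k1 = f(1.220000, -1.255888) = 1.899907
  k2 = f(1.330000, -1.046898) = 1.726545
  k3 = f(1.330000, -1.065968) = 1.757995
  k4 = f(1.440000, -0.869129) = 1.551917
  y ← -1.255888 + (0.22/6)·(k1 + 2k2 + 2k3 + k4) = -0.873788
y(1.44) ≈ -0.8738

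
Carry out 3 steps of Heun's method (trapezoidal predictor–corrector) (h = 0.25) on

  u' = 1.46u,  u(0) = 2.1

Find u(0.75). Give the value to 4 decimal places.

6.1616

Heun: k1 = f(x_n, u_n); k2 = f(x_n + h, u_n + h·k1); u_{n+1} = u_n + (h/2)·(k1 + k2).
x=0.000000, u=2.100000:
  k1 = f(0.000000, 2.100000) = 3.066000
  k2 = f(0.250000, 2.866500) = 4.185090
  u ← 2.100000 + (0.25/2)·(3.066000 + 4.185090) = 3.006386
x=0.250000, u=3.006386:
  k1 = f(0.250000, 3.006386) = 4.389324
  k2 = f(0.500000, 4.103717) = 5.991427
  u ← 3.006386 + (0.25/2)·(4.389324 + 5.991427) = 4.303980
x=0.500000, u=4.303980:
  k1 = f(0.500000, 4.303980) = 6.283811
  k2 = f(0.750000, 5.874933) = 8.577402
  u ← 4.303980 + (0.25/2)·(6.283811 + 8.577402) = 6.161632
u(0.75) ≈ 6.1616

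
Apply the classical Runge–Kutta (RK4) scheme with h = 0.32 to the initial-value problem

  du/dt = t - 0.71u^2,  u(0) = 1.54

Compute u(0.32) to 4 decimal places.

1.1837

RK4: k1 = f(t_n, u_n); k2 = f(t_n + h/2, u_n + (h/2)·k1); k3 = f(t_n + h/2, u_n + (h/2)·k2); k4 = f(t_n + h, u_n + h·k3); u_{n+1} = u_n + (h/6)·(k1 + 2k2 + 2k3 + k4).
t=0.000000, u=1.540000:
  k1 = f(0.000000, 1.540000) = -1.683836
  k2 = f(0.160000, 1.270586) = -0.986216
  k3 = f(0.160000, 1.382205) = -1.196449
  k4 = f(0.320000, 1.157136) = -0.630665
  u ← 1.540000 + (0.32/6)·(k1 + 2k2 + 2k3 + k4) = 1.183742
u(0.32) ≈ 1.1837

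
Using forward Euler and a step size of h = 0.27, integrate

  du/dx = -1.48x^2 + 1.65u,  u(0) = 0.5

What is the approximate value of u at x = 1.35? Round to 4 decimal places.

1.9789

Euler: u_{n+1} = u_n + h·f(x_n, u_n).
x=0.000000, u=0.500000: f=0.825000 → u ← 0.500000 + 0.27·0.825000 = 0.722750
x=0.270000, u=0.722750: f=1.084645 → u ← 0.722750 + 0.27·1.084645 = 1.015604
x=0.540000, u=1.015604: f=1.244179 → u ← 1.015604 + 0.27·1.244179 = 1.351533
x=0.810000, u=1.351533: f=1.259001 → u ← 1.351533 + 0.27·1.259001 = 1.691463
x=1.080000, u=1.691463: f=1.064642 → u ← 1.691463 + 0.27·1.064642 = 1.978916
u(1.35) ≈ 1.9789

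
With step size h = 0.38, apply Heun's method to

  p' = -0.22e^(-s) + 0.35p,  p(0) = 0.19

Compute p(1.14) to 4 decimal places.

Heun: k1 = f(s_n, p_n); k2 = f(s_n + h, p_n + h·k1); p_{n+1} = p_n + (h/2)·(k1 + k2).
s=0.000000, p=0.190000:
  k1 = f(0.000000, 0.190000) = -0.153500
  k2 = f(0.380000, 0.131670) = -0.104365
  p ← 0.190000 + (0.38/2)·(-0.153500 + (-0.104365)) = 0.141006
s=0.380000, p=0.141006:
  k1 = f(0.380000, 0.141006) = -0.101098
  k2 = f(0.760000, 0.102589) = -0.066981
  p ← 0.141006 + (0.38/2)·(-0.101098 + (-0.066981)) = 0.109071
s=0.760000, p=0.109071:
  k1 = f(0.760000, 0.109071) = -0.064712
  k2 = f(1.140000, 0.084480) = -0.040792
  p ← 0.109071 + (0.38/2)·(-0.064712 + (-0.040792)) = 0.089025
p(1.14) ≈ 0.0890

0.0890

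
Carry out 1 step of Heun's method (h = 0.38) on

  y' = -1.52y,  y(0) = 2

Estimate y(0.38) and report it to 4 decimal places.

1.1784

Heun: k1 = f(t_n, y_n); k2 = f(t_n + h, y_n + h·k1); y_{n+1} = y_n + (h/2)·(k1 + k2).
t=0.000000, y=2.000000:
  k1 = f(0.000000, 2.000000) = -3.040000
  k2 = f(0.380000, 0.844800) = -1.284096
  y ← 2.000000 + (0.38/2)·(-3.040000 + (-1.284096)) = 1.178422
y(0.38) ≈ 1.1784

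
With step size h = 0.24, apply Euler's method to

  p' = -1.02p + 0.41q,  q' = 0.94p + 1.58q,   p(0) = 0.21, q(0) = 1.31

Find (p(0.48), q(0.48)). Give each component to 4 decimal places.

Euler on (p,q): p_{n+1} = p_n + h·p', q_{n+1} = q_n + h·q'.
0.000000: (0.210000, 1.310000); f=(0.322900, 2.267200) → (0.287496, 1.854128)
0.240000: (0.287496, 1.854128); f=(0.466947, 3.199768) → (0.399563, 2.622072)
(p(0.48), q(0.48)) ≈ (0.3996, 2.6221)

0.3996, 2.6221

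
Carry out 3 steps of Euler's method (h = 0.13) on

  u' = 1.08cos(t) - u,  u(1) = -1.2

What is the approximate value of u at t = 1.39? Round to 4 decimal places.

Euler: u_{n+1} = u_n + h·f(t_n, u_n).
t=1.000000, u=-1.200000: f=1.783526 → u ← -1.200000 + 0.13·1.783526 = -0.968142
t=1.130000, u=-0.968142: f=1.428934 → u ← -0.968142 + 0.13·1.428934 = -0.782380
t=1.260000, u=-0.782380: f=1.112662 → u ← -0.782380 + 0.13·1.112662 = -0.637734
u(1.39) ≈ -0.6377

-0.6377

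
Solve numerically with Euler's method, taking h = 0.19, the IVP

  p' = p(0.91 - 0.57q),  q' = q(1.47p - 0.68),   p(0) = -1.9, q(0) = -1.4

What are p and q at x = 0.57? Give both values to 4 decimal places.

-3.6410, -0.0008

Euler on (p,q): p_{n+1} = p_n + h·p', q_{n+1} = q_n + h·q'.
0.000000: (-1.900000, -1.400000); f=(-3.245200, 4.862200) → (-2.516588, -0.476182)
0.190000: (-2.516588, -0.476182); f=(-2.973157, 2.085384) → (-3.081488, -0.079959)
0.380000: (-3.081488, -0.079959); f=(-2.944598, 0.416570) → (-3.640961, -0.000811)
(p(0.57), q(0.57)) ≈ (-3.6410, -0.0008)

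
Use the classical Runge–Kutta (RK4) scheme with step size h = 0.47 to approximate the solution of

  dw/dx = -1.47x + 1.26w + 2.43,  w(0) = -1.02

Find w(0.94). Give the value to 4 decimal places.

RK4: k1 = f(x_n, w_n); k2 = f(x_n + h/2, w_n + (h/2)·k1); k3 = f(x_n + h/2, w_n + (h/2)·k2); k4 = f(x_n + h, w_n + h·k3); w_{n+1} = w_n + (h/6)·(k1 + 2k2 + 2k3 + k4).
x=0.000000, w=-1.020000:
  k1 = f(0.000000, -1.020000) = 1.144800
  k2 = f(0.235000, -0.750972) = 1.138325
  k3 = f(0.235000, -0.752494) = 1.136408
  k4 = f(0.470000, -0.485888) = 1.126881
  w ← -1.020000 + (0.47/6)·(k1 + 2k2 + 2k3 + k4) = -0.485677
x=0.470000, w=-0.485677:
  k1 = f(0.470000, -0.485677) = 1.127147
  k2 = f(0.705000, -0.220797) = 1.115446
  k3 = f(0.705000, -0.223547) = 1.111981
  k4 = f(0.940000, 0.036954) = 1.094762
  w ← -0.485677 + (0.47/6)·(k1 + 2k2 + 2k3 + k4) = 0.037336
w(0.94) ≈ 0.0373

0.0373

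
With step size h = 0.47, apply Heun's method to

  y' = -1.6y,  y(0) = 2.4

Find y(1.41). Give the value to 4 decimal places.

0.3588

Heun: k1 = f(t_n, y_n); k2 = f(t_n + h, y_n + h·k1); y_{n+1} = y_n + (h/2)·(k1 + k2).
t=0.000000, y=2.400000:
  k1 = f(0.000000, 2.400000) = -3.840000
  k2 = f(0.470000, 0.595200) = -0.952320
  y ← 2.400000 + (0.47/2)·(-3.840000 + (-0.952320)) = 1.273805
t=0.470000, y=1.273805:
  k1 = f(0.470000, 1.273805) = -2.038088
  k2 = f(0.940000, 0.315904) = -0.505446
  y ← 1.273805 + (0.47/2)·(-2.038088 + (-0.505446)) = 0.676074
t=0.940000, y=0.676074:
  k1 = f(0.940000, 0.676074) = -1.081719
  k2 = f(1.410000, 0.167666) = -0.268266
  y ← 0.676074 + (0.47/2)·(-1.081719 + (-0.268266)) = 0.358828
y(1.41) ≈ 0.3588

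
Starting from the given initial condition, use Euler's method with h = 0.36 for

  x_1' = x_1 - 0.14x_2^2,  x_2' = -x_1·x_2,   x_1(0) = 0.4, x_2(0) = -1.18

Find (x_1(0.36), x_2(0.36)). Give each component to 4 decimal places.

0.4738, -1.0101

Euler on (x_1,x_2): x_1_{n+1} = x_1_n + h·x_1', x_2_{n+1} = x_2_n + h·x_2'.
0.000000: (0.400000, -1.180000); f=(0.205064, 0.472000) → (0.473823, -1.010080)
(x_1(0.36), x_2(0.36)) ≈ (0.4738, -1.0101)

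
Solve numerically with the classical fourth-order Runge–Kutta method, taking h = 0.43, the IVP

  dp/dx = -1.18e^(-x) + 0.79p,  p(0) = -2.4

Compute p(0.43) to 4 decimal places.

RK4: k1 = f(x_n, p_n); k2 = f(x_n + h/2, p_n + (h/2)·k1); k3 = f(x_n + h/2, p_n + (h/2)·k2); k4 = f(x_n + h, p_n + h·k3); p_{n+1} = p_n + (h/6)·(k1 + 2k2 + 2k3 + k4).
x=0.000000, p=-2.400000:
  k1 = f(0.000000, -2.400000) = -3.076000
  k2 = f(0.215000, -3.061340) = -3.370177
  k3 = f(0.215000, -3.124588) = -3.420144
  k4 = f(0.430000, -3.870662) = -3.825423
  p ← -2.400000 + (0.43/6)·(k1 + 2k2 + 2k3 + k4) = -3.867881
p(0.43) ≈ -3.8679

-3.8679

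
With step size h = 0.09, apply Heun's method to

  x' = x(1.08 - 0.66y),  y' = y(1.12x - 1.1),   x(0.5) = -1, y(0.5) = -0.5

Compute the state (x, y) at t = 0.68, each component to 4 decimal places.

-1.2741, -0.3277

Heun on (x,y): k1 = f(t_n, state_n); k2 = f(t_n + h, state_n + h·k1); state_{n+1} = state_n + (h/2)·(k1 + k2).
0.500000: (-1.000000, -0.500000)
  k1 = (-1.410000, 1.110000)
  predictor → (-1.126900, -0.400100)
  k2 = (-1.514628, 0.945087)
  → (-1.131608, -0.407521)
0.590000: (-1.131608, -0.407521)
  k1 = (-1.526499, 0.964766)
  predictor → (-1.268993, -0.320692)
  k2 = (-1.639104, 0.808552)
  → (-1.274060, -0.327722)
(x(0.68), y(0.68)) ≈ (-1.2741, -0.3277)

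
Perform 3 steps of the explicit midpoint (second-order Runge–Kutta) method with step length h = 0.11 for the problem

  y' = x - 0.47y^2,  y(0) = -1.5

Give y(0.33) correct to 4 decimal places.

Midpoint: k1 = f(x_n, y_n); k2 = f(x_n + h/2, y_n + (h/2)·k1); y_{n+1} = y_n + h·k2.
x=0.000000, y=-1.500000:
  k1 = f(0.000000, -1.500000) = -1.057500
  k2 = f(0.055000, -1.558162) = -1.086099
  y ← -1.500000 + 0.11·(-1.086099) = -1.619471
x=0.110000, y=-1.619471:
  k1 = f(0.110000, -1.619471) = -1.122662
  k2 = f(0.165000, -1.681217) = -1.163451
  y ← -1.619471 + 0.11·(-1.163451) = -1.747451
x=0.220000, y=-1.747451:
  k1 = f(0.220000, -1.747451) = -1.215184
  k2 = f(0.275000, -1.814286) = -1.272067
  y ← -1.747451 + 0.11·(-1.272067) = -1.887378
y(0.33) ≈ -1.8874

-1.8874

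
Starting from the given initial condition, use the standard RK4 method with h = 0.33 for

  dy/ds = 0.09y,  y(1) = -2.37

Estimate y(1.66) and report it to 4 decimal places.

-2.5150

RK4: k1 = f(s_n, y_n); k2 = f(s_n + h/2, y_n + (h/2)·k1); k3 = f(s_n + h/2, y_n + (h/2)·k2); k4 = f(s_n + h, y_n + h·k3); y_{n+1} = y_n + (h/6)·(k1 + 2k2 + 2k3 + k4).
s=1.000000, y=-2.370000:
  k1 = f(1.000000, -2.370000) = -0.213300
  k2 = f(1.165000, -2.405194) = -0.216468
  k3 = f(1.165000, -2.405717) = -0.216515
  k4 = f(1.330000, -2.441450) = -0.219730
  y ← -2.370000 + (0.33/6)·(k1 + 2k2 + 2k3 + k4) = -2.441445
s=1.330000, y=-2.441445:
  k1 = f(1.330000, -2.441445) = -0.219730
  k2 = f(1.495000, -2.477700) = -0.222993
  k3 = f(1.495000, -2.478239) = -0.223041
  k4 = f(1.660000, -2.515048) = -0.226354
  y ← -2.441445 + (0.33/6)·(k1 + 2k2 + 2k3 + k4) = -2.515043
y(1.66) ≈ -2.5150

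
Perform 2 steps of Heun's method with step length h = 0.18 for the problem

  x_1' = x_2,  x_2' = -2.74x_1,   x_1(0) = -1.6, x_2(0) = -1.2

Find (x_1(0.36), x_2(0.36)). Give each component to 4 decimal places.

Heun on (x_1,x_2): k1 = f(x_n, state_n); k2 = f(x_n + h, state_n + h·k1); state_{n+1} = state_n + (h/2)·(k1 + k2).
0.000000: (-1.600000, -1.200000)
  k1 = (-1.200000, 4.384000)
  predictor → (-1.816000, -0.410880)
  k2 = (-0.410880, 4.975840)
  → (-1.744979, -0.357614)
0.180000: (-1.744979, -0.357614)
  k1 = (-0.357614, 4.781243)
  predictor → (-1.809350, 0.503009)
  k2 = (0.503009, 4.957618)
  → (-1.731894, 0.518883)
(x_1(0.36), x_2(0.36)) ≈ (-1.7319, 0.5189)

-1.7319, 0.5189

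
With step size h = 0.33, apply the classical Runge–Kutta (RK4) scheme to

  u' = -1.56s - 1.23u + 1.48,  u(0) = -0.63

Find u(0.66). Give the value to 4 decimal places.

0.1250

RK4: k1 = f(s_n, u_n); k2 = f(s_n + h/2, u_n + (h/2)·k1); k3 = f(s_n + h/2, u_n + (h/2)·k2); k4 = f(s_n + h, u_n + h·k3); u_{n+1} = u_n + (h/6)·(k1 + 2k2 + 2k3 + k4).
s=0.000000, u=-0.630000:
  k1 = f(0.000000, -0.630000) = 2.254900
  k2 = f(0.165000, -0.257941) = 1.539868
  k3 = f(0.165000, -0.375922) = 1.684984
  k4 = f(0.330000, -0.073955) = 1.056165
  u ← -0.630000 + (0.33/6)·(k1 + 2k2 + 2k3 + k4) = -0.093158
s=0.330000, u=-0.093158:
  k1 = f(0.330000, -0.093158) = 1.079784
  k2 = f(0.495000, 0.085007) = 0.603242
  k3 = f(0.495000, 0.006377) = 0.699956
  k4 = f(0.660000, 0.137828) = 0.280872
  u ← -0.093158 + (0.33/6)·(k1 + 2k2 + 2k3 + k4) = 0.125030
u(0.66) ≈ 0.1250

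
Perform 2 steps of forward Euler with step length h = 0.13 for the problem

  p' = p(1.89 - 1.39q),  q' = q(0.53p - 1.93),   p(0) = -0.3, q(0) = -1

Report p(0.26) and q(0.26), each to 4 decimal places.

-0.5894, -0.5242

Euler on (p,q): p_{n+1} = p_n + h·p', q_{n+1} = q_n + h·q'.
0.000000: (-0.300000, -1.000000); f=(-0.984000, 2.089000) → (-0.427920, -0.728430)
0.130000: (-0.427920, -0.728430); f=(-1.242045, 1.571076) → (-0.589386, -0.524190)
(p(0.26), q(0.26)) ≈ (-0.5894, -0.5242)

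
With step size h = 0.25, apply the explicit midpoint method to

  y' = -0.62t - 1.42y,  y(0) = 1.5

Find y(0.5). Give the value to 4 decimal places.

0.6870

Midpoint: k1 = f(t_n, y_n); k2 = f(t_n + h/2, y_n + (h/2)·k1); y_{n+1} = y_n + h·k2.
t=0.000000, y=1.500000:
  k1 = f(0.000000, 1.500000) = -2.130000
  k2 = f(0.125000, 1.233750) = -1.829425
  y ← 1.500000 + 0.25·(-1.829425) = 1.042644
t=0.250000, y=1.042644:
  k1 = f(0.250000, 1.042644) = -1.635554
  k2 = f(0.375000, 0.838199) = -1.422743
  y ← 1.042644 + 0.25·(-1.422743) = 0.686958
y(0.5) ≈ 0.6870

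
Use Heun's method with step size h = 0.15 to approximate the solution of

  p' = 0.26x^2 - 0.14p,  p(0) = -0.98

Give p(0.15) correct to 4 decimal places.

Heun: k1 = f(x_n, p_n); k2 = f(x_n + h, p_n + h·k1); p_{n+1} = p_n + (h/2)·(k1 + k2).
x=0.000000, p=-0.980000:
  k1 = f(0.000000, -0.980000) = 0.137200
  k2 = f(0.150000, -0.959420) = 0.140169
  p ← -0.980000 + (0.15/2)·(0.137200 + 0.140169) = -0.959197
p(0.15) ≈ -0.9592

-0.9592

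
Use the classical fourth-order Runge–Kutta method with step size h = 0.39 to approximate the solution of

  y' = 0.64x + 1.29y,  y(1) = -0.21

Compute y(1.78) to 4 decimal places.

RK4: k1 = f(x_n, y_n); k2 = f(x_n + h/2, y_n + (h/2)·k1); k3 = f(x_n + h/2, y_n + (h/2)·k2); k4 = f(x_n + h, y_n + h·k3); y_{n+1} = y_n + (h/6)·(k1 + 2k2 + 2k3 + k4).
x=1.000000, y=-0.210000:
  k1 = f(1.000000, -0.210000) = 0.369100
  k2 = f(1.195000, -0.138025) = 0.586747
  k3 = f(1.195000, -0.095584) = 0.641496
  k4 = f(1.390000, 0.040184) = 0.941437
  y ← -0.210000 + (0.39/6)·(k1 + 2k2 + 2k3 + k4) = 0.034857
x=1.390000, y=0.034857:
  k1 = f(1.390000, 0.034857) = 0.934565
  k2 = f(1.585000, 0.217097) = 1.294455
  k3 = f(1.585000, 0.287275) = 1.384985
  k4 = f(1.780000, 0.575001) = 1.880951
  y ← 0.034857 + (0.39/6)·(k1 + 2k2 + 2k3 + k4) = 0.566192
y(1.78) ≈ 0.5662

0.5662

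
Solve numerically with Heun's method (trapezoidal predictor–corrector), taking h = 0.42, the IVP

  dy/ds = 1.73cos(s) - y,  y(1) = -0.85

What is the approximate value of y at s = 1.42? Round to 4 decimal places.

Heun: k1 = f(s_n, y_n); k2 = f(s_n + h, y_n + h·k1); y_{n+1} = y_n + (h/2)·(k1 + k2).
s=1.000000, y=-0.850000:
  k1 = f(1.000000, -0.850000) = 1.784723
  k2 = f(1.420000, -0.100416) = 0.360306
  y ← -0.850000 + (0.42/2)·(1.784723 + 0.360306) = -0.399544
y(1.42) ≈ -0.3995

-0.3995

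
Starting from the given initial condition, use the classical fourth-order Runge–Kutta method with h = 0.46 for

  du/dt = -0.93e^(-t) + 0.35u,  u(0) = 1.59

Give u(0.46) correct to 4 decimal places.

1.4934

RK4: k1 = f(t_n, u_n); k2 = f(t_n + h/2, u_n + (h/2)·k1); k3 = f(t_n + h/2, u_n + (h/2)·k2); k4 = f(t_n + h, u_n + h·k3); u_{n+1} = u_n + (h/6)·(k1 + 2k2 + 2k3 + k4).
t=0.000000, u=1.590000:
  k1 = f(0.000000, 1.590000) = -0.373500
  k2 = f(0.230000, 1.504095) = -0.212483
  k3 = f(0.230000, 1.541129) = -0.199521
  k4 = f(0.460000, 1.498220) = -0.062717
  u ← 1.590000 + (0.46/6)·(k1 + 2k2 + 2k3 + k4) = 1.493383
u(0.46) ≈ 1.4934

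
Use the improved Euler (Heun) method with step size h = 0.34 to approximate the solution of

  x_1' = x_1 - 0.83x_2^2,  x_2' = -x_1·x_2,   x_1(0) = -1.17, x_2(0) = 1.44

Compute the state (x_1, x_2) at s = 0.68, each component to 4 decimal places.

Heun on (x_1,x_2): k1 = f(s_n, state_n); k2 = f(s_n + h, state_n + h·k1); state_{n+1} = state_n + (h/2)·(k1 + k2).
0.000000: (-1.170000, 1.440000)
  k1 = (-2.891088, 1.684800)
  predictor → (-2.152970, 2.012832)
  k2 = (-5.515709, 4.333567)
  → (-2.599155, 2.463122)
0.340000: (-2.599155, 2.463122)
  k1 = (-7.634742, 6.402038)
  predictor → (-5.194968, 4.639815)
  k2 = (-23.063113, 24.103690)
  → (-7.817791, 7.649096)
(x_1(0.68), x_2(0.68)) ≈ (-7.8178, 7.6491)

-7.8178, 7.6491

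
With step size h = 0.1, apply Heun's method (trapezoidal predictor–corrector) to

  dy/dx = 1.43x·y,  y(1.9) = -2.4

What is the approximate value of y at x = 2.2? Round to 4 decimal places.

-5.7241

Heun: k1 = f(x_n, y_n); k2 = f(x_n + h, y_n + h·k1); y_{n+1} = y_n + (h/2)·(k1 + k2).
x=1.900000, y=-2.400000:
  k1 = f(1.900000, -2.400000) = -6.520800
  k2 = f(2.000000, -3.052080) = -8.728949
  y ← -2.400000 + (0.1/2)·(-6.520800 + (-8.728949)) = -3.162487
x=2.000000, y=-3.162487:
  k1 = f(2.000000, -3.162487) = -9.044714
  k2 = f(2.100000, -4.066959) = -12.213077
  y ← -3.162487 + (0.1/2)·(-9.044714 + (-12.213077)) = -4.225377
x=2.100000, y=-4.225377:
  k1 = f(2.100000, -4.225377) = -12.688807
  k2 = f(2.200000, -5.494258) = -17.284935
  y ← -4.225377 + (0.1/2)·(-12.688807 + (-17.284935)) = -5.724064
y(2.2) ≈ -5.7241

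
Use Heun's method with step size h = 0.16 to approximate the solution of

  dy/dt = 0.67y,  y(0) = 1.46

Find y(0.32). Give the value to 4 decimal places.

Heun: k1 = f(t_n, y_n); k2 = f(t_n + h, y_n + h·k1); y_{n+1} = y_n + (h/2)·(k1 + k2).
t=0.000000, y=1.460000:
  k1 = f(0.000000, 1.460000) = 0.978200
  k2 = f(0.160000, 1.616512) = 1.083063
  y ← 1.460000 + (0.16/2)·(0.978200 + 1.083063) = 1.624901
t=0.160000, y=1.624901:
  k1 = f(0.160000, 1.624901) = 1.088684
  k2 = f(0.320000, 1.799090) = 1.205391
  y ← 1.624901 + (0.16/2)·(1.088684 + 1.205391) = 1.808427
y(0.32) ≈ 1.8084

1.8084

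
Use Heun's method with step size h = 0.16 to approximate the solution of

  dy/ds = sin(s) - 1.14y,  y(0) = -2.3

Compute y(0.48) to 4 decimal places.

Heun: k1 = f(s_n, y_n); k2 = f(s_n + h, y_n + h·k1); y_{n+1} = y_n + (h/2)·(k1 + k2).
s=0.000000, y=-2.300000:
  k1 = f(0.000000, -2.300000) = 2.622000
  k2 = f(0.160000, -1.880480) = 2.303065
  y ← -2.300000 + (0.16/2)·(2.622000 + 2.303065) = -1.905995
s=0.160000, y=-1.905995:
  k1 = f(0.160000, -1.905995) = 2.332152
  k2 = f(0.320000, -1.532850) = 2.062016
  y ← -1.905995 + (0.16/2)·(2.332152 + 2.062016) = -1.554461
s=0.320000, y=-1.554461:
  k1 = f(0.320000, -1.554461) = 2.086652
  k2 = f(0.480000, -1.220597) = 1.853260
  y ← -1.554461 + (0.16/2)·(2.086652 + 1.853260) = -1.239268
y(0.48) ≈ -1.2393

-1.2393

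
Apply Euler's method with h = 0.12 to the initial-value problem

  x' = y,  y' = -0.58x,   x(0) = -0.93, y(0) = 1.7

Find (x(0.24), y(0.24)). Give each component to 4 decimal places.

-0.5142, 1.8153

Euler on (x,y): x_{n+1} = x_n + h·x', y_{n+1} = y_n + h·y'.
0.000000: (-0.930000, 1.700000); f=(1.700000, 0.539400) → (-0.726000, 1.764728)
0.120000: (-0.726000, 1.764728); f=(1.764728, 0.421080) → (-0.514233, 1.815258)
(x(0.24), y(0.24)) ≈ (-0.5142, 1.8153)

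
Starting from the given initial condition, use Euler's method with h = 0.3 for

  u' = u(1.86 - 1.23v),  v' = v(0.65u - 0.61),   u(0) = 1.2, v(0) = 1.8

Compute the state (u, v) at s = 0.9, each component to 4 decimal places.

Euler on (u,v): u_{n+1} = u_n + h·u', v_{n+1} = v_n + h·v'.
0.000000: (1.200000, 1.800000); f=(-0.424800, 0.306000) → (1.072560, 1.891800)
0.300000: (1.072560, 1.891800); f=(-0.500793, 0.164897) → (0.922322, 1.941269)
0.600000: (0.922322, 1.941269); f=(-0.486766, -0.020365) → (0.776292, 1.935159)
(u(0.9), v(0.9)) ≈ (0.7763, 1.9352)

0.7763, 1.9352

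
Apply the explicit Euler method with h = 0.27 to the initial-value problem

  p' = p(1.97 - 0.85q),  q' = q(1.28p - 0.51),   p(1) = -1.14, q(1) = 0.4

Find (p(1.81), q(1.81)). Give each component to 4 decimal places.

Euler on (p,q): p_{n+1} = p_n + h·p', q_{n+1} = q_n + h·q'.
1.000000: (-1.140000, 0.400000); f=(-1.858200, -0.787680) → (-1.641714, 0.187326)
1.270000: (-1.641714, 0.187326); f=(-2.972771, -0.489183) → (-2.444362, 0.055247)
1.540000: (-2.444362, 0.055247); f=(-4.700606, -0.201032) → (-3.713526, 0.000968)
(p(1.81), q(1.81)) ≈ (-3.7135, 0.0010)

-3.7135, 0.0010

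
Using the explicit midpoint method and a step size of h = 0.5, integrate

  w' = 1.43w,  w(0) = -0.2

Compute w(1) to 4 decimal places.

-0.7767

Midpoint: k1 = f(x_n, w_n); k2 = f(x_n + h/2, w_n + (h/2)·k1); w_{n+1} = w_n + h·k2.
x=0.000000, w=-0.200000:
  k1 = f(0.000000, -0.200000) = -0.286000
  k2 = f(0.250000, -0.271500) = -0.388245
  w ← -0.200000 + 0.5·(-0.388245) = -0.394123
x=0.500000, w=-0.394123:
  k1 = f(0.500000, -0.394123) = -0.563595
  k2 = f(0.750000, -0.535021) = -0.765080
  w ← -0.394123 + 0.5·(-0.765080) = -0.776663
w(1) ≈ -0.7767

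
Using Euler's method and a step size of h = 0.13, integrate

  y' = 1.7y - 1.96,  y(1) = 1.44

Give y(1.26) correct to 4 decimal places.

Euler: y_{n+1} = y_n + h·f(x_n, y_n).
x=1.000000, y=1.440000: f=0.488000 → y ← 1.440000 + 0.13·0.488000 = 1.503440
x=1.130000, y=1.503440: f=0.595848 → y ← 1.503440 + 0.13·0.595848 = 1.580900
y(1.26) ≈ 1.5809

1.5809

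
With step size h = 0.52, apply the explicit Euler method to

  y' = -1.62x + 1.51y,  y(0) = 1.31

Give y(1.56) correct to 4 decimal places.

5.7949

Euler: y_{n+1} = y_n + h·f(x_n, y_n).
x=0.000000, y=1.310000: f=1.978100 → y ← 1.310000 + 0.52·1.978100 = 2.338612
x=0.520000, y=2.338612: f=2.688904 → y ← 2.338612 + 0.52·2.688904 = 3.736842
x=1.040000, y=3.736842: f=3.957832 → y ← 3.736842 + 0.52·3.957832 = 5.794915
y(1.56) ≈ 5.7949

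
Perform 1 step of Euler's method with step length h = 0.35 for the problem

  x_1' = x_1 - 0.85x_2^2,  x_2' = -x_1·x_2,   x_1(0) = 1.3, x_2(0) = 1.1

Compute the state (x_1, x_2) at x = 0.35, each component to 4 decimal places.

1.3950, 0.5995

Euler on (x_1,x_2): x_1_{n+1} = x_1_n + h·x_1', x_2_{n+1} = x_2_n + h·x_2'.
0.000000: (1.300000, 1.100000); f=(0.271500, -1.430000) → (1.395025, 0.599500)
(x_1(0.35), x_2(0.35)) ≈ (1.3950, 0.5995)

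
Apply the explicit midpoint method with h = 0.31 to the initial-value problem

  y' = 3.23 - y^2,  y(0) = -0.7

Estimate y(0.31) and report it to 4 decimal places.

0.2778

Midpoint: k1 = f(s_n, y_n); k2 = f(s_n + h/2, y_n + (h/2)·k1); y_{n+1} = y_n + h·k2.
s=0.000000, y=-0.700000:
  k1 = f(0.000000, -0.700000) = 2.740000
  k2 = f(0.155000, -0.275300) = 3.154210
  y ← -0.700000 + 0.31·3.154210 = 0.277805
y(0.31) ≈ 0.2778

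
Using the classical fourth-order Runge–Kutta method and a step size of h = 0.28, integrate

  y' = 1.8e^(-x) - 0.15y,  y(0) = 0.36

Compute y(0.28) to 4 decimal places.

0.7753

RK4: k1 = f(x_n, y_n); k2 = f(x_n + h/2, y_n + (h/2)·k1); k3 = f(x_n + h/2, y_n + (h/2)·k2); k4 = f(x_n + h, y_n + h·k3); y_{n+1} = y_n + (h/6)·(k1 + 2k2 + 2k3 + k4).
x=0.000000, y=0.360000:
  k1 = f(0.000000, 0.360000) = 1.746000
  k2 = f(0.140000, 0.604440) = 1.474179
  k3 = f(0.140000, 0.566385) = 1.479887
  k4 = f(0.280000, 0.774368) = 1.244255
  y ← 0.360000 + (0.28/6)·(k1 + 2k2 + 2k3 + k4) = 0.775258
y(0.28) ≈ 0.7753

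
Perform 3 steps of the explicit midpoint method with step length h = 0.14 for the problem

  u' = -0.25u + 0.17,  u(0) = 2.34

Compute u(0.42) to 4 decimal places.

2.1746

Midpoint: k1 = f(x_n, u_n); k2 = f(x_n + h/2, u_n + (h/2)·k1); u_{n+1} = u_n + h·k2.
x=0.000000, u=2.340000:
  k1 = f(0.000000, 2.340000) = -0.415000
  k2 = f(0.070000, 2.310950) = -0.407737
  u ← 2.340000 + 0.14·(-0.407737) = 2.282917
x=0.140000, u=2.282917:
  k1 = f(0.140000, 2.282917) = -0.400729
  k2 = f(0.210000, 2.254866) = -0.393716
  u ← 2.282917 + 0.14·(-0.393716) = 2.227796
x=0.280000, u=2.227796:
  k1 = f(0.280000, 2.227796) = -0.386949
  k2 = f(0.350000, 2.200710) = -0.380178
  u ← 2.227796 + 0.14·(-0.380178) = 2.174572
u(0.42) ≈ 2.1746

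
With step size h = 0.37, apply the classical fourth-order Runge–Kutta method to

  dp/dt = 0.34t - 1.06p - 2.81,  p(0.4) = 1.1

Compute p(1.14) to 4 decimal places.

RK4: k1 = f(t_n, p_n); k2 = f(t_n + h/2, p_n + (h/2)·k1); k3 = f(t_n + h/2, p_n + (h/2)·k2); k4 = f(t_n + h, p_n + h·k3); p_{n+1} = p_n + (h/6)·(k1 + 2k2 + 2k3 + k4).
t=0.400000, p=1.100000:
  k1 = f(0.400000, 1.100000) = -3.840000
  k2 = f(0.585000, 0.389600) = -3.024076
  k3 = f(0.585000, 0.540546) = -3.184079
  k4 = f(0.770000, -0.078109) = -2.465404
  p ← 1.100000 + (0.37/6)·(k1 + 2k2 + 2k3 + k4) = -0.054506
t=0.770000, p=-0.054506:
  k1 = f(0.770000, -0.054506) = -2.490424
  k2 = f(0.955000, -0.515234) = -1.939152
  k3 = f(0.955000, -0.413249) = -2.047256
  k4 = f(1.140000, -0.811991) = -1.561690
  p ← -0.054506 + (0.37/6)·(k1 + 2k2 + 2k3 + k4) = -0.796043
p(1.14) ≈ -0.7960

-0.7960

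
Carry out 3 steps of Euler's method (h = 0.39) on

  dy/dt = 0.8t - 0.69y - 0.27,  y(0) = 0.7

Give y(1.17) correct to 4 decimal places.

Euler: y_{n+1} = y_n + h·f(t_n, y_n).
t=0.000000, y=0.700000: f=-0.753000 → y ← 0.700000 + 0.39·(-0.753000) = 0.406330
t=0.390000, y=0.406330: f=-0.238368 → y ← 0.406330 + 0.39·(-0.238368) = 0.313367
t=0.780000, y=0.313367: f=0.137777 → y ← 0.313367 + 0.39·0.137777 = 0.367100
y(1.17) ≈ 0.3671

0.3671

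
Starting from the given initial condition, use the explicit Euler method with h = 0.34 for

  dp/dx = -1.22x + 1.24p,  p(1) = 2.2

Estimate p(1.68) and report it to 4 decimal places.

3.3006

Euler: p_{n+1} = p_n + h·f(x_n, p_n).
x=1.000000, p=2.200000: f=1.508000 → p ← 2.200000 + 0.34·1.508000 = 2.712720
x=1.340000, p=2.712720: f=1.728973 → p ← 2.712720 + 0.34·1.728973 = 3.300571
p(1.68) ≈ 3.3006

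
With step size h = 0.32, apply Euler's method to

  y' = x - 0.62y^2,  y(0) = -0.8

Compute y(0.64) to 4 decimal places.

-0.9951

Euler: y_{n+1} = y_n + h·f(x_n, y_n).
x=0.000000, y=-0.800000: f=-0.396800 → y ← -0.800000 + 0.32·(-0.396800) = -0.926976
x=0.320000, y=-0.926976: f=-0.212756 → y ← -0.926976 + 0.32·(-0.212756) = -0.995058
y(0.64) ≈ -0.9951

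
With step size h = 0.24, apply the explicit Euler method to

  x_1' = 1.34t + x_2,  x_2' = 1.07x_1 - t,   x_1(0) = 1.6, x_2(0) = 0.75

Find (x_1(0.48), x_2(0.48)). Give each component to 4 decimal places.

Euler on (x_1,x_2): x_1_{n+1} = x_1_n + h·x_1', x_2_{n+1} = x_2_n + h·x_2'.
0.000000: (1.600000, 0.750000); f=(0.750000, 1.712000) → (1.780000, 1.160880)
0.240000: (1.780000, 1.160880); f=(1.482480, 1.664600) → (2.135795, 1.560384)
(x_1(0.48), x_2(0.48)) ≈ (2.1358, 1.5604)

2.1358, 1.5604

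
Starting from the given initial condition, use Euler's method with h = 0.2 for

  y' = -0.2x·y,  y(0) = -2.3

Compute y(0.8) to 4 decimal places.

Euler: y_{n+1} = y_n + h·f(x_n, y_n).
x=0.000000, y=-2.300000: f=0.000000 → y ← -2.300000 + 0.2·0.000000 = -2.300000
x=0.200000, y=-2.300000: f=0.092000 → y ← -2.300000 + 0.2·0.092000 = -2.281600
x=0.400000, y=-2.281600: f=0.182528 → y ← -2.281600 + 0.2·0.182528 = -2.245094
x=0.600000, y=-2.245094: f=0.269411 → y ← -2.245094 + 0.2·0.269411 = -2.191212
y(0.8) ≈ -2.1912

-2.1912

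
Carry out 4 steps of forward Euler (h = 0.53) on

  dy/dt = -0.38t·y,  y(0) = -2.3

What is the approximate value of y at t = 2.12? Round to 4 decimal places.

-1.0984

Euler: y_{n+1} = y_n + h·f(t_n, y_n).
t=0.000000, y=-2.300000: f=0.000000 → y ← -2.300000 + 0.53·0.000000 = -2.300000
t=0.530000, y=-2.300000: f=0.463220 → y ← -2.300000 + 0.53·0.463220 = -2.054493
t=1.060000, y=-2.054493: f=0.827550 → y ← -2.054493 + 0.53·0.827550 = -1.615892
t=1.590000, y=-1.615892: f=0.976322 → y ← -1.615892 + 0.53·0.976322 = -1.098441
y(2.12) ≈ -1.0984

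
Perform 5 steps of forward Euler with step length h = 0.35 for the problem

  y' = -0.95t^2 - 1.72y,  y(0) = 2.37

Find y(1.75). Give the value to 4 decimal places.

-0.8023

Euler: y_{n+1} = y_n + h·f(t_n, y_n).
t=0.000000, y=2.370000: f=-4.076400 → y ← 2.370000 + 0.35·(-4.076400) = 0.943260
t=0.350000, y=0.943260: f=-1.738782 → y ← 0.943260 + 0.35·(-1.738782) = 0.334686
t=0.700000, y=0.334686: f=-1.041160 → y ← 0.334686 + 0.35·(-1.041160) = -0.029720
t=1.050000, y=-0.029720: f=-0.996257 → y ← -0.029720 + 0.35·(-0.996257) = -0.378410
t=1.400000, y=-0.378410: f=-1.211135 → y ← -0.378410 + 0.35·(-1.211135) = -0.802307
y(1.75) ≈ -0.8023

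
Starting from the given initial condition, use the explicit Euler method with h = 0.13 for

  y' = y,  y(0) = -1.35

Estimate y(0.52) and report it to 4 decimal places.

-2.2011

Euler: y_{n+1} = y_n + h·f(t_n, y_n).
t=0.000000, y=-1.350000: f=-1.350000 → y ← -1.350000 + 0.13·(-1.350000) = -1.525500
t=0.130000, y=-1.525500: f=-1.525500 → y ← -1.525500 + 0.13·(-1.525500) = -1.723815
t=0.260000, y=-1.723815: f=-1.723815 → y ← -1.723815 + 0.13·(-1.723815) = -1.947911
t=0.390000, y=-1.947911: f=-1.947911 → y ← -1.947911 + 0.13·(-1.947911) = -2.201139
y(0.52) ≈ -2.2011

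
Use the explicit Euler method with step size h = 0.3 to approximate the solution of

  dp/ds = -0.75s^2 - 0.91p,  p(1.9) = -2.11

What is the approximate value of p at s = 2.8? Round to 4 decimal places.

-3.4380

Euler: p_{n+1} = p_n + h·f(s_n, p_n).
s=1.900000, p=-2.110000: f=-0.787400 → p ← -2.110000 + 0.3·(-0.787400) = -2.346220
s=2.200000, p=-2.346220: f=-1.494940 → p ← -2.346220 + 0.3·(-1.494940) = -2.794702
s=2.500000, p=-2.794702: f=-2.144321 → p ← -2.794702 + 0.3·(-2.144321) = -3.437998
p(2.8) ≈ -3.4380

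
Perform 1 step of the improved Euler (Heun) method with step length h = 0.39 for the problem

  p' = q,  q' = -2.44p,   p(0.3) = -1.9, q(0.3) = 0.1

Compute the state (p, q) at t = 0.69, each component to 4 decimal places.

-1.5084, 1.8895

Heun on (p,q): k1 = f(t_n, state_n); k2 = f(t_n + h, state_n + h·k1); state_{n+1} = state_n + (h/2)·(k1 + k2).
0.300000: (-1.900000, 0.100000)
  k1 = (0.100000, 4.636000)
  predictor → (-1.861000, 1.908040)
  k2 = (1.908040, 4.540840)
  → (-1.508432, 1.889484)
(p(0.69), q(0.69)) ≈ (-1.5084, 1.8895)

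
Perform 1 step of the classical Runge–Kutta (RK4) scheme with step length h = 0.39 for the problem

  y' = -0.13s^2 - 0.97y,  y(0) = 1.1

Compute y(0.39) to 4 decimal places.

RK4: k1 = f(s_n, y_n); k2 = f(s_n + h/2, y_n + (h/2)·k1); k3 = f(s_n + h/2, y_n + (h/2)·k2); k4 = f(s_n + h, y_n + h·k3); y_{n+1} = y_n + (h/6)·(k1 + 2k2 + 2k3 + k4).
s=0.000000, y=1.100000:
  k1 = f(0.000000, 1.100000) = -1.067000
  k2 = f(0.195000, 0.891935) = -0.870120
  k3 = f(0.195000, 0.930327) = -0.907360
  k4 = f(0.390000, 0.746130) = -0.743519
  y ← 1.100000 + (0.39/6)·(k1 + 2k2 + 2k3 + k4) = 0.751244
y(0.39) ≈ 0.7512

0.7512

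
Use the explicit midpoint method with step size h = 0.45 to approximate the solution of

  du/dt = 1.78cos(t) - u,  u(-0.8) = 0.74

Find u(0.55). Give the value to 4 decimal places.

1.4233

Midpoint: k1 = f(t_n, u_n); k2 = f(t_n + h/2, u_n + (h/2)·k1); u_{n+1} = u_n + h·k2.
t=-0.800000, u=0.740000:
  k1 = f(-0.800000, 0.740000) = 0.500138
  k2 = f(-0.575000, 0.852531) = 0.641231
  u ← 0.740000 + 0.45·0.641231 = 1.028554
t=-0.350000, u=1.028554:
  k1 = f(-0.350000, 1.028554) = 0.643529
  k2 = f(-0.125000, 1.173348) = 0.592764
  u ← 1.028554 + 0.45·0.592764 = 1.295298
t=0.100000, u=1.295298:
  k1 = f(0.100000, 1.295298) = 0.475810
  k2 = f(0.325000, 1.402355) = 0.284463
  u ← 1.295298 + 0.45·0.284463 = 1.423306
u(0.55) ≈ 1.4233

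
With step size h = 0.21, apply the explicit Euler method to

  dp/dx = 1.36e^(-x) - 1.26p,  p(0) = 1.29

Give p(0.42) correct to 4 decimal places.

1.1392

Euler: p_{n+1} = p_n + h·f(x_n, p_n).
x=0.000000, p=1.290000: f=-0.265400 → p ← 1.290000 + 0.21·(-0.265400) = 1.234266
x=0.210000, p=1.234266: f=-0.452781 → p ← 1.234266 + 0.21·(-0.452781) = 1.139182
p(0.42) ≈ 1.1392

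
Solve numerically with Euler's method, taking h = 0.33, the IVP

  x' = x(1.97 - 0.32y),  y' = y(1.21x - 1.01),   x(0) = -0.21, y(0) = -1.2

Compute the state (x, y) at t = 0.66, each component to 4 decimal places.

-0.6433, -0.3621

Euler on (x,y): x_{n+1} = x_n + h·x', y_{n+1} = y_n + h·y'.
0.000000: (-0.210000, -1.200000); f=(-0.494340, 1.516920) → (-0.373132, -0.699416)
0.330000: (-0.373132, -0.699416); f=(-0.818582, 1.022190) → (-0.643264, -0.362094)
(x(0.66), y(0.66)) ≈ (-0.6433, -0.3621)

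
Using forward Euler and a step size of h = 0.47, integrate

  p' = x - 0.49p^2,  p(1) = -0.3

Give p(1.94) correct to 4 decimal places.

0.8350

Euler: p_{n+1} = p_n + h·f(x_n, p_n).
x=1.000000, p=-0.300000: f=0.955900 → p ← -0.300000 + 0.47·0.955900 = 0.149273
x=1.470000, p=0.149273: f=1.459082 → p ← 0.149273 + 0.47·1.459082 = 0.835041
p(1.94) ≈ 0.8350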